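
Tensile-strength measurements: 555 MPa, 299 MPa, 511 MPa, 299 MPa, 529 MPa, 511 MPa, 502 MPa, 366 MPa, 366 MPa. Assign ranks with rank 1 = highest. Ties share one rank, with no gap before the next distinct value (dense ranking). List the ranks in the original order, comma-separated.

Sorted (descending): 555, 529, 511, 511, 502, 366, 366, 299, 299
The 2 values of 511 share dense rank 3.
The 2 values of 366 share dense rank 5.
The 2 values of 299 share dense rank 6.
Remaining distinct values take the next consecutive integers.

1, 6, 3, 6, 2, 3, 4, 5, 5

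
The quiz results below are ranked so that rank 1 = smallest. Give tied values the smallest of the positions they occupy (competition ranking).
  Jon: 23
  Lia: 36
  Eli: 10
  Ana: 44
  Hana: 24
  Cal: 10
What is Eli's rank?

1

Sorted (ascending): 10, 10, 23, 24, 36, 44
The 2 values of 10 occupy positions 1–2 → each gets rank 1.
Eli has value 10 → rank 1.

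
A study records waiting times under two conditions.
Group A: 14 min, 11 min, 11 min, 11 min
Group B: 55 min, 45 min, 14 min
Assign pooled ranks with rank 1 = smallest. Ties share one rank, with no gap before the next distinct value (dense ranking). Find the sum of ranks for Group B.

9

Sorted (ascending): 11, 11, 11, 14, 14, 45, 55
The 3 values of 11 share dense rank 1.
The 2 values of 14 share dense rank 2.
Remaining distinct values take the next consecutive integers.
Group B values → pooled ranks: 55→4, 45→3, 14→2
Rank sum = 4 + 3 + 2 = 9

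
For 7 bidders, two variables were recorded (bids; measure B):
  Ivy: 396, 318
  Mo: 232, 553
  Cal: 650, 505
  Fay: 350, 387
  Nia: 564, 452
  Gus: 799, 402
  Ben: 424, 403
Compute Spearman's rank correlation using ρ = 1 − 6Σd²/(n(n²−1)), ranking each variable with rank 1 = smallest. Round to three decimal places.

0.000

Ranks of variable 1: 3, 1, 6, 2, 5, 7, 4
Ranks of variable 2: 1, 7, 6, 2, 5, 3, 4
d = r₁ − r₂: 2, -6, 0, 0, 0, 4, 0
d²: 4, 36, 0, 0, 0, 16, 0; Σd² = 56
ρ = 1 − 6·56/(7·48) = 1 − 336/336 = 0.000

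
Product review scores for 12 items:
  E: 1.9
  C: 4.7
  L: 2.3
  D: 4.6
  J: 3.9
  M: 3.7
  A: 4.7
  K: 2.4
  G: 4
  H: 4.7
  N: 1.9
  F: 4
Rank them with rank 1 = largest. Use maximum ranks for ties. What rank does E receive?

12

Sorted (descending): 4.7, 4.7, 4.7, 4.6, 4, 4, 3.9, 3.7, 2.4, 2.3, 1.9, 1.9
The 3 values of 4.7 occupy positions 1–3 → each gets rank 3.
The 2 values of 4 occupy positions 5–6 → each gets rank 6.
The 2 values of 1.9 occupy positions 11–12 → each gets rank 12.
E has value 1.9 → rank 12.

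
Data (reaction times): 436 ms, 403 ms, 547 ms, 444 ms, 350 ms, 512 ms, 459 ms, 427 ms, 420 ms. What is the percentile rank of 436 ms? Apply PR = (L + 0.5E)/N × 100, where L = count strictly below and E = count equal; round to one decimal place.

50.0

N = 9.
Strictly below 436: 4. Equal to 436: 1.
PR = (4 + 0.5·1)/9 × 100 = 50.0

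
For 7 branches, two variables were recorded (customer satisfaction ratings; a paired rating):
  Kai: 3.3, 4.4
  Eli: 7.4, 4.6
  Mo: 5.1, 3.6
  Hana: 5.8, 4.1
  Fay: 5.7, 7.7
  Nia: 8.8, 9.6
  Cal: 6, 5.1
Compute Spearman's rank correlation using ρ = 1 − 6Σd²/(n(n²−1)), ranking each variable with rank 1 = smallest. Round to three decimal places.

Ranks of variable 1: 1, 6, 2, 4, 3, 7, 5
Ranks of variable 2: 3, 4, 1, 2, 6, 7, 5
d = r₁ − r₂: -2, 2, 1, 2, -3, 0, 0
d²: 4, 4, 1, 4, 9, 0, 0; Σd² = 22
ρ = 1 − 6·22/(7·48) = 1 − 132/336 = 0.607

0.607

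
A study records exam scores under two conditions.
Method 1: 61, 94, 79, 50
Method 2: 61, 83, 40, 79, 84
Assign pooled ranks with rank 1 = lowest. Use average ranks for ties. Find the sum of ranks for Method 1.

20

Sorted (ascending): 40, 50, 61, 61, 79, 79, 83, 84, 94
The 2 values of 61 occupy positions 3–4 → average rank (3+4)/2 = 3.5.
The 2 values of 79 occupy positions 5–6 → average rank (5+6)/2 = 5.5.
Method 1 values → pooled ranks: 61→3.5, 94→9, 79→5.5, 50→2
Rank sum = 3.5 + 9 + 5.5 + 2 = 20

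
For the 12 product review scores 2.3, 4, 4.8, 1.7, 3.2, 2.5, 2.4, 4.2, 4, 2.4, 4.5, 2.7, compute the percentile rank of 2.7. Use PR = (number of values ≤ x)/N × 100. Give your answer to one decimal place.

50.0

N = 12.
Strictly below 2.7: 5. Equal to 2.7: 1.
PR = 6/12 × 100 = 50.0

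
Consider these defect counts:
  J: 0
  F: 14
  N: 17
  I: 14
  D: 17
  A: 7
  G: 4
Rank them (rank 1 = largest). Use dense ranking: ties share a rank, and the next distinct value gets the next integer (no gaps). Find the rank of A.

Sorted (descending): 17, 17, 14, 14, 7, 4, 0
The 2 values of 17 share dense rank 1.
The 2 values of 14 share dense rank 2.
Remaining distinct values take the next consecutive integers.
A has value 7 → rank 3.

3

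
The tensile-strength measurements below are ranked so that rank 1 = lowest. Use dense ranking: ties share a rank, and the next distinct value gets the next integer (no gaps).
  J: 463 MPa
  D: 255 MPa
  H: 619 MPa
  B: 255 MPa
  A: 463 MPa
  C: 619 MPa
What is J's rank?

Sorted (ascending): 255, 255, 463, 463, 619, 619
The 2 values of 255 share dense rank 1.
The 2 values of 463 share dense rank 2.
The 2 values of 619 share dense rank 3.
J has value 463 MPa → rank 2.

2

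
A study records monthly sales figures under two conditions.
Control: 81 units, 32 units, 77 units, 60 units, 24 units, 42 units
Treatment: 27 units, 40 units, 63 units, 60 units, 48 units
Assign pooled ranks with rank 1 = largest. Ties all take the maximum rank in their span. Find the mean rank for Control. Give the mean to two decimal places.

5.83

Sorted (descending): 81, 77, 63, 60, 60, 48, 42, 40, 32, 27, 24
The 2 values of 60 occupy positions 4–5 → each gets rank 5.
Control values → pooled ranks: 81→1, 32→9, 77→2, 60→5, 24→11, 42→7
Mean rank = (1 + 9 + 2 + 5 + 11 + 7) / 6 = 5.83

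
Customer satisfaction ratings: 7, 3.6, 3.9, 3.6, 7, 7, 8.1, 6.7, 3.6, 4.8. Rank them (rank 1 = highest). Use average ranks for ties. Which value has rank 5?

Sorted (descending): 8.1, 7, 7, 7, 6.7, 4.8, 3.9, 3.6, 3.6, 3.6
The 3 values of 7 occupy positions 2–4 → average rank 3.
The 3 values of 3.6 occupy positions 8–10 → average rank 9.
Rank 5 → value 6.7.

6.7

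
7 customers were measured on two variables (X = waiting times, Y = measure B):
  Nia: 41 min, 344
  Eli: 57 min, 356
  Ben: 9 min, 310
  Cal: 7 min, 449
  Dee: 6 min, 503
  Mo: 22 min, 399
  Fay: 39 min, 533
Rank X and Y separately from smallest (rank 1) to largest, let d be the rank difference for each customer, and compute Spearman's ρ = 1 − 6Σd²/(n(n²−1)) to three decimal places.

Ranks of variable 1: 6, 7, 3, 2, 1, 4, 5
Ranks of variable 2: 2, 3, 1, 5, 6, 4, 7
d = r₁ − r₂: 4, 4, 2, -3, -5, 0, -2
d²: 16, 16, 4, 9, 25, 0, 4; Σd² = 74
ρ = 1 − 6·74/(7·48) = 1 − 444/336 = -0.321

-0.321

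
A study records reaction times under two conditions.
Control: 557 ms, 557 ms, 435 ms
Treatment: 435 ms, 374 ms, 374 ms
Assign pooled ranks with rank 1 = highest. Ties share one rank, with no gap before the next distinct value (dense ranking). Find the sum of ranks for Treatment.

8

Sorted (descending): 557, 557, 435, 435, 374, 374
The 2 values of 557 share dense rank 1.
The 2 values of 435 share dense rank 2.
The 2 values of 374 share dense rank 3.
Treatment values → pooled ranks: 435→2, 374→3, 374→3
Rank sum = 2 + 3 + 3 = 8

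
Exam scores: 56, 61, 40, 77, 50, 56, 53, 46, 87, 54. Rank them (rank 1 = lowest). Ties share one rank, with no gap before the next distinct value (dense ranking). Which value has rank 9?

Sorted (ascending): 40, 46, 50, 53, 54, 56, 56, 61, 77, 87
The 2 values of 56 share dense rank 6.
Remaining distinct values take the next consecutive integers.
Rank 9 → value 87.

87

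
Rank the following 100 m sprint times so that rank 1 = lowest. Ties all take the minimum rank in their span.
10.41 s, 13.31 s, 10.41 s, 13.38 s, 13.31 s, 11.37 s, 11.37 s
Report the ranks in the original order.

Sorted (ascending): 10.41, 10.41, 11.37, 11.37, 13.31, 13.31, 13.38
The 2 values of 10.41 occupy positions 1–2 → each gets rank 1.
The 2 values of 11.37 occupy positions 3–4 → each gets rank 3.
The 2 values of 13.31 occupy positions 5–6 → each gets rank 5.

1, 5, 1, 7, 5, 3, 3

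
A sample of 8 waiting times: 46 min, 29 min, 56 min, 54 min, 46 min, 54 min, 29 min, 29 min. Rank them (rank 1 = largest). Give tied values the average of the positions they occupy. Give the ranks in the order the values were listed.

4.5, 7, 1, 2.5, 4.5, 2.5, 7, 7

Sorted (descending): 56, 54, 54, 46, 46, 29, 29, 29
The 2 values of 54 occupy positions 2–3 → average rank (2+3)/2 = 2.5.
The 2 values of 46 occupy positions 4–5 → average rank (4+5)/2 = 4.5.
The 3 values of 29 occupy positions 6–8 → average rank 7.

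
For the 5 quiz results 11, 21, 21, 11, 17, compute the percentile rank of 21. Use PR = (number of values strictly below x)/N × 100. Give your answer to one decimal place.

60.0

N = 5.
Strictly below 21: 3. Equal to 21: 2.
PR = 3/5 × 100 = 60.0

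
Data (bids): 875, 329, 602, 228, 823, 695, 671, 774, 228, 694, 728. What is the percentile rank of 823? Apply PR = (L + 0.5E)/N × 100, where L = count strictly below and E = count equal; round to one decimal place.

N = 11.
Strictly below 823: 9. Equal to 823: 1.
PR = (9 + 0.5·1)/11 × 100 = 86.4

86.4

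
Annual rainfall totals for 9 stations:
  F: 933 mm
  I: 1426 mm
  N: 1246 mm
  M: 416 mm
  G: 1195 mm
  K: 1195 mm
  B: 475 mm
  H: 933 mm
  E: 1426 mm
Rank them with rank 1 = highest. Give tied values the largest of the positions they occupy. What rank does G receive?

Sorted (descending): 1426, 1426, 1246, 1195, 1195, 933, 933, 475, 416
The 2 values of 1426 occupy positions 1–2 → each gets rank 2.
The 2 values of 1195 occupy positions 4–5 → each gets rank 5.
The 2 values of 933 occupy positions 6–7 → each gets rank 7.
G has value 1195 mm → rank 5.

5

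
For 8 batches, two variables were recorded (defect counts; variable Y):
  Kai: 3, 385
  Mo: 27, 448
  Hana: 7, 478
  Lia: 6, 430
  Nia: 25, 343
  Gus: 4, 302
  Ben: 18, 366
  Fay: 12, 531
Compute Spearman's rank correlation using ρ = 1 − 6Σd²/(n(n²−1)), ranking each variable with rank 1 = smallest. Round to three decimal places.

Ranks of variable 1: 1, 8, 4, 3, 7, 2, 6, 5
Ranks of variable 2: 4, 6, 7, 5, 2, 1, 3, 8
d = r₁ − r₂: -3, 2, -3, -2, 5, 1, 3, -3
d²: 9, 4, 9, 4, 25, 1, 9, 9; Σd² = 70
ρ = 1 − 6·70/(8·63) = 1 − 420/504 = 0.167

0.167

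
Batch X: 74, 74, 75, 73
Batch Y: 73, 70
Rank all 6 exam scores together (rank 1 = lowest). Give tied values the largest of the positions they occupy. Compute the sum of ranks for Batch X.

19

Sorted (ascending): 70, 73, 73, 74, 74, 75
The 2 values of 73 occupy positions 2–3 → each gets rank 3.
The 2 values of 74 occupy positions 4–5 → each gets rank 5.
Batch X values → pooled ranks: 74→5, 74→5, 75→6, 73→3
Rank sum = 5 + 5 + 6 + 3 = 19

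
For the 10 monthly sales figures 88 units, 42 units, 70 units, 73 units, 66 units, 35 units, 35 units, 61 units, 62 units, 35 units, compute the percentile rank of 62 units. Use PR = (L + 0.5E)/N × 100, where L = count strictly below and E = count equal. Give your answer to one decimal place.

55.0

N = 10.
Strictly below 62: 5. Equal to 62: 1.
PR = (5 + 0.5·1)/10 × 100 = 55.0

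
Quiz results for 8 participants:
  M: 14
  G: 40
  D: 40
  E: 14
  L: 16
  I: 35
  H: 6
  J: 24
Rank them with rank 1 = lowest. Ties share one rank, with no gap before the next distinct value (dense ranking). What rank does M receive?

Sorted (ascending): 6, 14, 14, 16, 24, 35, 40, 40
The 2 values of 14 share dense rank 2.
The 2 values of 40 share dense rank 6.
Remaining distinct values take the next consecutive integers.
M has value 14 → rank 2.

2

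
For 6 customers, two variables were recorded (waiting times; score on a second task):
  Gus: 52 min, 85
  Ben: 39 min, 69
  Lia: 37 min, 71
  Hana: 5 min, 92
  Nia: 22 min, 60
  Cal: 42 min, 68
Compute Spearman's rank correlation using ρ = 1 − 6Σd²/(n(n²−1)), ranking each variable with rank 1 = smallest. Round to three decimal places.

-0.086

Ranks of variable 1: 6, 4, 3, 1, 2, 5
Ranks of variable 2: 5, 3, 4, 6, 1, 2
d = r₁ − r₂: 1, 1, -1, -5, 1, 3
d²: 1, 1, 1, 25, 1, 9; Σd² = 38
ρ = 1 − 6·38/(6·35) = 1 − 228/210 = -0.086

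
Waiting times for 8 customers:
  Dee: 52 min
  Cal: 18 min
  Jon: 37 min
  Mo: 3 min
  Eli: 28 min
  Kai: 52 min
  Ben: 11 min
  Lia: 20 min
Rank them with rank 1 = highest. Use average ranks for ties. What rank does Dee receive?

Sorted (descending): 52, 52, 37, 28, 20, 18, 11, 3
The 2 values of 52 occupy positions 1–2 → average rank (1+2)/2 = 1.5.
Dee has value 52 min → rank 1.5.

1.5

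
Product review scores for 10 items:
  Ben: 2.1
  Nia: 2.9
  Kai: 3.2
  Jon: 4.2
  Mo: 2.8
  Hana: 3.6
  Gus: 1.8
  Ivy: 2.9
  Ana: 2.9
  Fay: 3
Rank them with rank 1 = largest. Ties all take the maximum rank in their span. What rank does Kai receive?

Sorted (descending): 4.2, 3.6, 3.2, 3, 2.9, 2.9, 2.9, 2.8, 2.1, 1.8
The 3 values of 2.9 occupy positions 5–7 → each gets rank 7.
Kai has value 3.2 → rank 3.

3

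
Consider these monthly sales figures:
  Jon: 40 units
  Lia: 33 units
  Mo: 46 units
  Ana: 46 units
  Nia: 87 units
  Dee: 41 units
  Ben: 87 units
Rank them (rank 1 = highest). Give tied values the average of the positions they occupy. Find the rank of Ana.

Sorted (descending): 87, 87, 46, 46, 41, 40, 33
The 2 values of 87 occupy positions 1–2 → average rank (1+2)/2 = 1.5.
The 2 values of 46 occupy positions 3–4 → average rank (3+4)/2 = 3.5.
Ana has value 46 units → rank 3.5.

3.5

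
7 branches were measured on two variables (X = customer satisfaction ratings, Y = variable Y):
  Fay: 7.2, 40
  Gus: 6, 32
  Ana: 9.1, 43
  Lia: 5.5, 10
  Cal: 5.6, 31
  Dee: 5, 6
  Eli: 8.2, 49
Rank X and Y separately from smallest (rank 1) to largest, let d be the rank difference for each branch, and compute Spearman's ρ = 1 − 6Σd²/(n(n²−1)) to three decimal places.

Ranks of variable 1: 5, 4, 7, 2, 3, 1, 6
Ranks of variable 2: 5, 4, 6, 2, 3, 1, 7
d = r₁ − r₂: 0, 0, 1, 0, 0, 0, -1
d²: 0, 0, 1, 0, 0, 0, 1; Σd² = 2
ρ = 1 − 6·2/(7·48) = 1 − 12/336 = 0.964

0.964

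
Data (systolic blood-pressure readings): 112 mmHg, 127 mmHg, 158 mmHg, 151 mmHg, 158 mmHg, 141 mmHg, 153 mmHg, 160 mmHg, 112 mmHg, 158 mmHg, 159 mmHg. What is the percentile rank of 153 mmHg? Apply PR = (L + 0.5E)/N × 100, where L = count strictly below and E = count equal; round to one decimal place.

50.0

N = 11.
Strictly below 153: 5. Equal to 153: 1.
PR = (5 + 0.5·1)/11 × 100 = 50.0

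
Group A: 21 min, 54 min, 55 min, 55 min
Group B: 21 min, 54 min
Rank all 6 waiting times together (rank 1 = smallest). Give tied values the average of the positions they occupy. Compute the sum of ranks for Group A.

Sorted (ascending): 21, 21, 54, 54, 55, 55
The 2 values of 21 occupy positions 1–2 → average rank (1+2)/2 = 1.5.
The 2 values of 54 occupy positions 3–4 → average rank (3+4)/2 = 3.5.
The 2 values of 55 occupy positions 5–6 → average rank (5+6)/2 = 5.5.
Group A values → pooled ranks: 21→1.5, 54→3.5, 55→5.5, 55→5.5
Rank sum = 1.5 + 3.5 + 5.5 + 5.5 = 16

16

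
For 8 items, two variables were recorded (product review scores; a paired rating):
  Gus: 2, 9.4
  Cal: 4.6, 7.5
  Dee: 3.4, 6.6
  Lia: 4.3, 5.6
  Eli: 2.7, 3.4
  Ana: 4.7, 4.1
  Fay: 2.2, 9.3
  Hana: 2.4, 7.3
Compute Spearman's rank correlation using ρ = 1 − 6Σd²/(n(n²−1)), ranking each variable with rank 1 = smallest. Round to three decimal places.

-0.595

Ranks of variable 1: 1, 7, 5, 6, 4, 8, 2, 3
Ranks of variable 2: 8, 6, 4, 3, 1, 2, 7, 5
d = r₁ − r₂: -7, 1, 1, 3, 3, 6, -5, -2
d²: 49, 1, 1, 9, 9, 36, 25, 4; Σd² = 134
ρ = 1 − 6·134/(8·63) = 1 − 804/504 = -0.595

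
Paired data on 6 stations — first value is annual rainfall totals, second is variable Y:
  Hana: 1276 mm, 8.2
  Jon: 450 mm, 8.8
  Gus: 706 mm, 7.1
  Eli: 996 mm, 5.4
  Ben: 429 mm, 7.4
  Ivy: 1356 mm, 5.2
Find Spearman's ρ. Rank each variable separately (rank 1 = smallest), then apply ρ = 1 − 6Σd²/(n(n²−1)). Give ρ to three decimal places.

Ranks of variable 1: 5, 2, 3, 4, 1, 6
Ranks of variable 2: 5, 6, 3, 2, 4, 1
d = r₁ − r₂: 0, -4, 0, 2, -3, 5
d²: 0, 16, 0, 4, 9, 25; Σd² = 54
ρ = 1 − 6·54/(6·35) = 1 − 324/210 = -0.543

-0.543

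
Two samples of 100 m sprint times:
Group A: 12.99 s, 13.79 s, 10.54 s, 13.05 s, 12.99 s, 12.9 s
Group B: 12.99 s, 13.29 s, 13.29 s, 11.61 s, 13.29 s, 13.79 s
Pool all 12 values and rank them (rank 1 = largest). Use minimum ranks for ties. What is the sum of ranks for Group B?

Sorted (descending): 13.79, 13.79, 13.29, 13.29, 13.29, 13.05, 12.99, 12.99, 12.99, 12.9, 11.61, 10.54
The 2 values of 13.79 occupy positions 1–2 → each gets rank 1.
The 3 values of 13.29 occupy positions 3–5 → each gets rank 3.
The 3 values of 12.99 occupy positions 7–9 → each gets rank 7.
Group B values → pooled ranks: 12.99→7, 13.29→3, 13.29→3, 11.61→11, 13.29→3, 13.79→1
Rank sum = 7 + 3 + 3 + 11 + 3 + 1 = 28

28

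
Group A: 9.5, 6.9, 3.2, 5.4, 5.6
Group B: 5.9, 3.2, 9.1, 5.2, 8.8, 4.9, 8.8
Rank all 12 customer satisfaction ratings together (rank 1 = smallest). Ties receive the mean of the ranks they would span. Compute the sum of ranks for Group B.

Sorted (ascending): 3.2, 3.2, 4.9, 5.2, 5.4, 5.6, 5.9, 6.9, 8.8, 8.8, 9.1, 9.5
The 2 values of 3.2 occupy positions 1–2 → average rank (1+2)/2 = 1.5.
The 2 values of 8.8 occupy positions 9–10 → average rank (9+10)/2 = 9.5.
Group B values → pooled ranks: 5.9→7, 3.2→1.5, 9.1→11, 5.2→4, 8.8→9.5, 4.9→3, 8.8→9.5
Rank sum = 7 + 1.5 + 11 + 4 + 9.5 + 3 + 9.5 = 45.5

45.5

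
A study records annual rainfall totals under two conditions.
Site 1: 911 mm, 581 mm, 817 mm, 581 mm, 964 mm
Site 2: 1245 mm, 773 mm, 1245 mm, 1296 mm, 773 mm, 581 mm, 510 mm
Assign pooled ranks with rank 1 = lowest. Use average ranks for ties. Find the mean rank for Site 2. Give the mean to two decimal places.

6.86

Sorted (ascending): 510, 581, 581, 581, 773, 773, 817, 911, 964, 1245, 1245, 1296
The 3 values of 581 occupy positions 2–4 → average rank 3.
The 2 values of 773 occupy positions 5–6 → average rank (5+6)/2 = 5.5.
The 2 values of 1245 occupy positions 10–11 → average rank (10+11)/2 = 10.5.
Site 2 values → pooled ranks: 1245→10.5, 773→5.5, 1245→10.5, 1296→12, 773→5.5, 581→3, 510→1
Mean rank = (10.5 + 5.5 + 10.5 + 12 + 5.5 + 3 + 1) / 7 = 6.86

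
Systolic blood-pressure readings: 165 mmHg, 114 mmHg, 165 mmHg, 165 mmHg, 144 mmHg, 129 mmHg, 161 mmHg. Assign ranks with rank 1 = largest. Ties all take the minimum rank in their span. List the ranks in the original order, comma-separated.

1, 7, 1, 1, 5, 6, 4

Sorted (descending): 165, 165, 165, 161, 144, 129, 114
The 3 values of 165 occupy positions 1–3 → each gets rank 1.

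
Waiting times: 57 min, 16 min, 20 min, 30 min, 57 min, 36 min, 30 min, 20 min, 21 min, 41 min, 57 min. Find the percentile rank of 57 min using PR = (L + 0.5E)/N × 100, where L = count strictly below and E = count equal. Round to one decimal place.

N = 11.
Strictly below 57: 8. Equal to 57: 3.
PR = (8 + 0.5·3)/11 × 100 = 86.4

86.4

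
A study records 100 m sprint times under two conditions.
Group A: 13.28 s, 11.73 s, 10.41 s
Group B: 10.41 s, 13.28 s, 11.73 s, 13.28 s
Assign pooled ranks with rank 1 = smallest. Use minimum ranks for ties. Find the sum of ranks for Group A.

9

Sorted (ascending): 10.41, 10.41, 11.73, 11.73, 13.28, 13.28, 13.28
The 2 values of 10.41 occupy positions 1–2 → each gets rank 1.
The 2 values of 11.73 occupy positions 3–4 → each gets rank 3.
The 3 values of 13.28 occupy positions 5–7 → each gets rank 5.
Group A values → pooled ranks: 13.28→5, 11.73→3, 10.41→1
Rank sum = 5 + 3 + 1 = 9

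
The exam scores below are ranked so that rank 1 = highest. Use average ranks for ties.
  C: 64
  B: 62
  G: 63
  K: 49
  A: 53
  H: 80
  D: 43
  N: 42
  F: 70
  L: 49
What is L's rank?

Sorted (descending): 80, 70, 64, 63, 62, 53, 49, 49, 43, 42
The 2 values of 49 occupy positions 7–8 → average rank (7+8)/2 = 7.5.
L has value 49 → rank 7.5.

7.5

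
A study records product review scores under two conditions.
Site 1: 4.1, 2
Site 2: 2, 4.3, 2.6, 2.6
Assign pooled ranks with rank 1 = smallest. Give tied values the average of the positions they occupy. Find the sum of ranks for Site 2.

Sorted (ascending): 2, 2, 2.6, 2.6, 4.1, 4.3
The 2 values of 2 occupy positions 1–2 → average rank (1+2)/2 = 1.5.
The 2 values of 2.6 occupy positions 3–4 → average rank (3+4)/2 = 3.5.
Site 2 values → pooled ranks: 2→1.5, 4.3→6, 2.6→3.5, 2.6→3.5
Rank sum = 1.5 + 6 + 3.5 + 3.5 = 14.5

14.5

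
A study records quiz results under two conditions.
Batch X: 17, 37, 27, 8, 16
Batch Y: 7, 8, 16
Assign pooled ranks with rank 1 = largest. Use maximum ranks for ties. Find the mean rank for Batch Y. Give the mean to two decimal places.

Sorted (descending): 37, 27, 17, 16, 16, 8, 8, 7
The 2 values of 16 occupy positions 4–5 → each gets rank 5.
The 2 values of 8 occupy positions 6–7 → each gets rank 7.
Batch Y values → pooled ranks: 7→8, 8→7, 16→5
Mean rank = (8 + 7 + 5) / 3 = 6.67

6.67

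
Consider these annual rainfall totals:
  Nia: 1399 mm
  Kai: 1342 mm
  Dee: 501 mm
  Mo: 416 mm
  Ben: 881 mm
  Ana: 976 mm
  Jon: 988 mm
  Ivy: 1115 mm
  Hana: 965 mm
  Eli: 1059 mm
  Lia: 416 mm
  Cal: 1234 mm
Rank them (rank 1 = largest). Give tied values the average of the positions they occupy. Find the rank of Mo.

11.5

Sorted (descending): 1399, 1342, 1234, 1115, 1059, 988, 976, 965, 881, 501, 416, 416
The 2 values of 416 occupy positions 11–12 → average rank (11+12)/2 = 11.5.
Mo has value 416 mm → rank 11.5.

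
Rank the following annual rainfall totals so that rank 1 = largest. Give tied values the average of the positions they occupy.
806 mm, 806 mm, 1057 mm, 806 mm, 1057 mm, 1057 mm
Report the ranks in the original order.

Sorted (descending): 1057, 1057, 1057, 806, 806, 806
The 3 values of 1057 occupy positions 1–3 → average rank 2.
The 3 values of 806 occupy positions 4–6 → average rank 5.

5, 5, 2, 5, 2, 2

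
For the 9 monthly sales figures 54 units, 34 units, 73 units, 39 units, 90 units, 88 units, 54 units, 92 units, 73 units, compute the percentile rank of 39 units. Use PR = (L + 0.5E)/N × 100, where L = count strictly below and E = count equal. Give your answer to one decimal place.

N = 9.
Strictly below 39: 1. Equal to 39: 1.
PR = (1 + 0.5·1)/9 × 100 = 16.7

16.7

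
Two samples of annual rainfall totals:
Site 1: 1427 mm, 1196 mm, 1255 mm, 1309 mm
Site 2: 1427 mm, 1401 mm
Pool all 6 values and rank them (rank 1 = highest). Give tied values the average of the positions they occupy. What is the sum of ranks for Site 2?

Sorted (descending): 1427, 1427, 1401, 1309, 1255, 1196
The 2 values of 1427 occupy positions 1–2 → average rank (1+2)/2 = 1.5.
Site 2 values → pooled ranks: 1427→1.5, 1401→3
Rank sum = 1.5 + 3 = 4.5

4.5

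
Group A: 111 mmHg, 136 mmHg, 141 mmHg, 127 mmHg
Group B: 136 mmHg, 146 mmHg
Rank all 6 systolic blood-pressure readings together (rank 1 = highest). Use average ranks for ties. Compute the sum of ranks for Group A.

Sorted (descending): 146, 141, 136, 136, 127, 111
The 2 values of 136 occupy positions 3–4 → average rank (3+4)/2 = 3.5.
Group A values → pooled ranks: 111→6, 136→3.5, 141→2, 127→5
Rank sum = 6 + 3.5 + 2 + 5 = 16.5

16.5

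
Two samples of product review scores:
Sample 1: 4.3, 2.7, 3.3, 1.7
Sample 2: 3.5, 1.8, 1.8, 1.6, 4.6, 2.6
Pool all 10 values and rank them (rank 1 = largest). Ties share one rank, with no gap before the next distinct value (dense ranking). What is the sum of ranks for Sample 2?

33

Sorted (descending): 4.6, 4.3, 3.5, 3.3, 2.7, 2.6, 1.8, 1.8, 1.7, 1.6
The 2 values of 1.8 share dense rank 7.
Remaining distinct values take the next consecutive integers.
Sample 2 values → pooled ranks: 3.5→3, 1.8→7, 1.8→7, 1.6→9, 4.6→1, 2.6→6
Rank sum = 3 + 7 + 7 + 9 + 1 + 6 = 33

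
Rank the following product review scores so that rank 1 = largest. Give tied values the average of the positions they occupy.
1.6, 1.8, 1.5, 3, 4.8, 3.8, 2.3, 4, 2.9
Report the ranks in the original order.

Sorted (descending): 4.8, 4, 3.8, 3, 2.9, 2.3, 1.8, 1.6, 1.5
No ties — each value takes its position as its rank.

8, 7, 9, 4, 1, 3, 6, 2, 5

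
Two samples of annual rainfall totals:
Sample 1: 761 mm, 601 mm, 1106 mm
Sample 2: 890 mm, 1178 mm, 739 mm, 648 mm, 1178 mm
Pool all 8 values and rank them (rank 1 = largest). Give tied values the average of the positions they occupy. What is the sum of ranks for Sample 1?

Sorted (descending): 1178, 1178, 1106, 890, 761, 739, 648, 601
The 2 values of 1178 occupy positions 1–2 → average rank (1+2)/2 = 1.5.
Sample 1 values → pooled ranks: 761→5, 601→8, 1106→3
Rank sum = 5 + 8 + 3 = 16

16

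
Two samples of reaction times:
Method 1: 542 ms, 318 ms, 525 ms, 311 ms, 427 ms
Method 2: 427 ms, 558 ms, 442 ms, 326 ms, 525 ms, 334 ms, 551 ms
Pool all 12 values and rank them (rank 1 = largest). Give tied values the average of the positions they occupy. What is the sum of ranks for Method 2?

40

Sorted (descending): 558, 551, 542, 525, 525, 442, 427, 427, 334, 326, 318, 311
The 2 values of 525 occupy positions 4–5 → average rank (4+5)/2 = 4.5.
The 2 values of 427 occupy positions 7–8 → average rank (7+8)/2 = 7.5.
Method 2 values → pooled ranks: 427→7.5, 558→1, 442→6, 326→10, 525→4.5, 334→9, 551→2
Rank sum = 7.5 + 1 + 6 + 10 + 4.5 + 9 + 2 = 40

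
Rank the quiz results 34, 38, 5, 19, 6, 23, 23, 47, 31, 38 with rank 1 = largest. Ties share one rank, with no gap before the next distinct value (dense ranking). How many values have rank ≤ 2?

Sorted (descending): 47, 38, 38, 34, 31, 23, 23, 19, 6, 5
The 2 values of 38 share dense rank 2.
The 2 values of 23 share dense rank 5.
Remaining distinct values take the next consecutive integers.
Ranks ≤ 2: {1, 2, 2} → 3 values.

3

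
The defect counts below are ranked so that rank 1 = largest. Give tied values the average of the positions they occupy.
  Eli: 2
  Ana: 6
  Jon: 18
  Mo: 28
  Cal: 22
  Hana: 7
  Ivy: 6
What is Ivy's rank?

5.5

Sorted (descending): 28, 22, 18, 7, 6, 6, 2
The 2 values of 6 occupy positions 5–6 → average rank (5+6)/2 = 5.5.
Ivy has value 6 → rank 5.5.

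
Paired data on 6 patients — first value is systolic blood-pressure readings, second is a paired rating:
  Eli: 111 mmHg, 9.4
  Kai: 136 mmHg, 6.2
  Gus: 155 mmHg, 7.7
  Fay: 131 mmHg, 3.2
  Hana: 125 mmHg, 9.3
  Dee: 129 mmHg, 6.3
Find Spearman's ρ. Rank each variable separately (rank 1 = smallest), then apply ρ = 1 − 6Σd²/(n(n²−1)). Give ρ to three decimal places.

Ranks of variable 1: 1, 5, 6, 4, 2, 3
Ranks of variable 2: 6, 2, 4, 1, 5, 3
d = r₁ − r₂: -5, 3, 2, 3, -3, 0
d²: 25, 9, 4, 9, 9, 0; Σd² = 56
ρ = 1 − 6·56/(6·35) = 1 − 336/210 = -0.600

-0.600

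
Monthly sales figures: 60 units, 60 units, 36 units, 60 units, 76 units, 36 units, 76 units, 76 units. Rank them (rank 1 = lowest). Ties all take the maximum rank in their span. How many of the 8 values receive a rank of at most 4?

Sorted (ascending): 36, 36, 60, 60, 60, 76, 76, 76
The 2 values of 36 occupy positions 1–2 → each gets rank 2.
The 3 values of 60 occupy positions 3–5 → each gets rank 5.
The 3 values of 76 occupy positions 6–8 → each gets rank 8.
Ranks ≤ 4: {2, 2} → 2 values.

2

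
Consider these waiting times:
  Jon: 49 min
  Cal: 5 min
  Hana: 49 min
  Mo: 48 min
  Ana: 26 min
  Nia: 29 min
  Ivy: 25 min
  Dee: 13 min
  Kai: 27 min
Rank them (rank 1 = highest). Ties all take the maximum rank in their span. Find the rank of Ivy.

Sorted (descending): 49, 49, 48, 29, 27, 26, 25, 13, 5
The 2 values of 49 occupy positions 1–2 → each gets rank 2.
Ivy has value 25 min → rank 7.

7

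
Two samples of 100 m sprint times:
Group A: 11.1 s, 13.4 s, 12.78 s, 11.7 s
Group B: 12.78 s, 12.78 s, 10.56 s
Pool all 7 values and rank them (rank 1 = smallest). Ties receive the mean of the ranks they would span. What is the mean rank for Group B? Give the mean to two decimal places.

Sorted (ascending): 10.56, 11.1, 11.7, 12.78, 12.78, 12.78, 13.4
The 3 values of 12.78 occupy positions 4–6 → average rank 5.
Group B values → pooled ranks: 12.78→5, 12.78→5, 10.56→1
Mean rank = (5 + 5 + 1) / 3 = 3.67

3.67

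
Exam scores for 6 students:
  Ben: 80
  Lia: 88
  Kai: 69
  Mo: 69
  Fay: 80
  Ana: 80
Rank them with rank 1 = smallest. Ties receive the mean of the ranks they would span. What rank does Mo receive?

1.5

Sorted (ascending): 69, 69, 80, 80, 80, 88
The 2 values of 69 occupy positions 1–2 → average rank (1+2)/2 = 1.5.
The 3 values of 80 occupy positions 3–5 → average rank 4.
Mo has value 69 → rank 1.5.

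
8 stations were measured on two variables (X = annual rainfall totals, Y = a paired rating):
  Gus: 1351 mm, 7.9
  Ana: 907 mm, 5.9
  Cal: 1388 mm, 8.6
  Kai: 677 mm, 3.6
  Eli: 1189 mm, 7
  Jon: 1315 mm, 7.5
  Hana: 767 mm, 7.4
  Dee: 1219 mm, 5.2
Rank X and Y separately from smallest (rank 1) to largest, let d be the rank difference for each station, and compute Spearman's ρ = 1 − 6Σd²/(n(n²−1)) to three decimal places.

Ranks of variable 1: 7, 3, 8, 1, 4, 6, 2, 5
Ranks of variable 2: 7, 3, 8, 1, 4, 6, 5, 2
d = r₁ − r₂: 0, 0, 0, 0, 0, 0, -3, 3
d²: 0, 0, 0, 0, 0, 0, 9, 9; Σd² = 18
ρ = 1 − 6·18/(8·63) = 1 − 108/504 = 0.786

0.786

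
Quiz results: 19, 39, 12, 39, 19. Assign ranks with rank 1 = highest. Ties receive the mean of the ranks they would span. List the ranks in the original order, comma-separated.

3.5, 1.5, 5, 1.5, 3.5

Sorted (descending): 39, 39, 19, 19, 12
The 2 values of 39 occupy positions 1–2 → average rank (1+2)/2 = 1.5.
The 2 values of 19 occupy positions 3–4 → average rank (3+4)/2 = 3.5.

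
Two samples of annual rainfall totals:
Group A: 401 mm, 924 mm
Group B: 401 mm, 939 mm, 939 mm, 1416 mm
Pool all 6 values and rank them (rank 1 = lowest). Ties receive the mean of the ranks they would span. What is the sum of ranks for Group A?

4.5

Sorted (ascending): 401, 401, 924, 939, 939, 1416
The 2 values of 401 occupy positions 1–2 → average rank (1+2)/2 = 1.5.
The 2 values of 939 occupy positions 4–5 → average rank (4+5)/2 = 4.5.
Group A values → pooled ranks: 401→1.5, 924→3
Rank sum = 1.5 + 3 = 4.5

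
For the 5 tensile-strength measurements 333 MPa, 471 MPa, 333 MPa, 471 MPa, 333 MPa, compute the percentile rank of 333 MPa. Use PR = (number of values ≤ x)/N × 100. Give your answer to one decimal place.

60.0

N = 5.
Strictly below 333: 0. Equal to 333: 3.
PR = 3/5 × 100 = 60.0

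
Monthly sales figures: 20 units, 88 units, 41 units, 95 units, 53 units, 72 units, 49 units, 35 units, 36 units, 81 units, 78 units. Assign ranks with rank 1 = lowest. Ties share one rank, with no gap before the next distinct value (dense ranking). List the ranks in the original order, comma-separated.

1, 10, 4, 11, 6, 7, 5, 2, 3, 9, 8

Sorted (ascending): 20, 35, 36, 41, 49, 53, 72, 78, 81, 88, 95
No ties — each value takes its position as its rank.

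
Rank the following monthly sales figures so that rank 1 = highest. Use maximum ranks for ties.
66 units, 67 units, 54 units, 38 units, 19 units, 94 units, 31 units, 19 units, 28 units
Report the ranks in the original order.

3, 2, 4, 5, 9, 1, 6, 9, 7

Sorted (descending): 94, 67, 66, 54, 38, 31, 28, 19, 19
The 2 values of 19 occupy positions 8–9 → each gets rank 9.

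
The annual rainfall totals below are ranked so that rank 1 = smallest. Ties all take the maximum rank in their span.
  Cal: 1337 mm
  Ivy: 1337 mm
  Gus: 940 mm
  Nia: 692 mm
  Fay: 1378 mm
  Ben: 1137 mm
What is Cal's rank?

Sorted (ascending): 692, 940, 1137, 1337, 1337, 1378
The 2 values of 1337 occupy positions 4–5 → each gets rank 5.
Cal has value 1337 mm → rank 5.

5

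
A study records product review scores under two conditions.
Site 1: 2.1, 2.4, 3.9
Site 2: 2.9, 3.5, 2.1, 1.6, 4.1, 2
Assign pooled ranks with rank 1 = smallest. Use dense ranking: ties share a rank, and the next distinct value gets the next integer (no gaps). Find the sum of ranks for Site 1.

14

Sorted (ascending): 1.6, 2, 2.1, 2.1, 2.4, 2.9, 3.5, 3.9, 4.1
The 2 values of 2.1 share dense rank 3.
Remaining distinct values take the next consecutive integers.
Site 1 values → pooled ranks: 2.1→3, 2.4→4, 3.9→7
Rank sum = 3 + 4 + 7 = 14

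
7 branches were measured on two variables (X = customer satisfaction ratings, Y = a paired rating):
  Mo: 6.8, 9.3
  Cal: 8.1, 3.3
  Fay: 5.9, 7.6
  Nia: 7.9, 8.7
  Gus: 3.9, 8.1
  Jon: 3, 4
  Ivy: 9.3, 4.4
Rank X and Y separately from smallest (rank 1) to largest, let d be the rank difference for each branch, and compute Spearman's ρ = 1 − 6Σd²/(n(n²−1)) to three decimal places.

-0.107

Ranks of variable 1: 4, 6, 3, 5, 2, 1, 7
Ranks of variable 2: 7, 1, 4, 6, 5, 2, 3
d = r₁ − r₂: -3, 5, -1, -1, -3, -1, 4
d²: 9, 25, 1, 1, 9, 1, 16; Σd² = 62
ρ = 1 − 6·62/(7·48) = 1 − 372/336 = -0.107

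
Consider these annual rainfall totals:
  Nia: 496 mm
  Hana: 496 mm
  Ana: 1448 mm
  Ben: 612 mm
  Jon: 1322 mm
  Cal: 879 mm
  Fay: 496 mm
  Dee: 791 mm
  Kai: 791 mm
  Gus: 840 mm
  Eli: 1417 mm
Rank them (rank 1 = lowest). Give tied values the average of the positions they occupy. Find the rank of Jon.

9

Sorted (ascending): 496, 496, 496, 612, 791, 791, 840, 879, 1322, 1417, 1448
The 3 values of 496 occupy positions 1–3 → average rank 2.
The 2 values of 791 occupy positions 5–6 → average rank (5+6)/2 = 5.5.
Jon has value 1322 mm → rank 9.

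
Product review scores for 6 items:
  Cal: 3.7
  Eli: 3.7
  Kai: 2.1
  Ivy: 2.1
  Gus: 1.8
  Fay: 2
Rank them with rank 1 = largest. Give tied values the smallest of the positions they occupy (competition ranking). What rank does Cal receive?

1

Sorted (descending): 3.7, 3.7, 2.1, 2.1, 2, 1.8
The 2 values of 3.7 occupy positions 1–2 → each gets rank 1.
The 2 values of 2.1 occupy positions 3–4 → each gets rank 3.
Cal has value 3.7 → rank 1.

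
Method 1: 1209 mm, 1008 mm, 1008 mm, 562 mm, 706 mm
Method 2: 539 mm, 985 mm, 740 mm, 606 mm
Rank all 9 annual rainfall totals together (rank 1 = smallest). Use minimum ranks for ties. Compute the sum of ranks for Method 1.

29

Sorted (ascending): 539, 562, 606, 706, 740, 985, 1008, 1008, 1209
The 2 values of 1008 occupy positions 7–8 → each gets rank 7.
Method 1 values → pooled ranks: 1209→9, 1008→7, 1008→7, 562→2, 706→4
Rank sum = 9 + 7 + 7 + 2 + 4 = 29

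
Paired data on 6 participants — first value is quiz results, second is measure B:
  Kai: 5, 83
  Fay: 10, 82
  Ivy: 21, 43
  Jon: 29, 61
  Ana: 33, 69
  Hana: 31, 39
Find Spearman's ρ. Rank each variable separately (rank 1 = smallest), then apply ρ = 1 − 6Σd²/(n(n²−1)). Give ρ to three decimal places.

Ranks of variable 1: 1, 2, 3, 4, 6, 5
Ranks of variable 2: 6, 5, 2, 3, 4, 1
d = r₁ − r₂: -5, -3, 1, 1, 2, 4
d²: 25, 9, 1, 1, 4, 16; Σd² = 56
ρ = 1 − 6·56/(6·35) = 1 − 336/210 = -0.600

-0.600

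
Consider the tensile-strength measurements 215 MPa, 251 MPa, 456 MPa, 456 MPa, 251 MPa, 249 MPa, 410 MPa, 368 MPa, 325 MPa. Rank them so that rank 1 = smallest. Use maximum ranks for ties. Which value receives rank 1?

Sorted (ascending): 215, 249, 251, 251, 325, 368, 410, 456, 456
The 2 values of 251 occupy positions 3–4 → each gets rank 4.
The 2 values of 456 occupy positions 8–9 → each gets rank 9.
Rank 1 → value 215.

215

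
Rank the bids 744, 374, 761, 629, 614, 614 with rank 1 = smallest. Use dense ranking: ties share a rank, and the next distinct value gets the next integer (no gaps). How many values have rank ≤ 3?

4

Sorted (ascending): 374, 614, 614, 629, 744, 761
The 2 values of 614 share dense rank 2.
Remaining distinct values take the next consecutive integers.
Ranks ≤ 3: {1, 2, 2, 3} → 4 values.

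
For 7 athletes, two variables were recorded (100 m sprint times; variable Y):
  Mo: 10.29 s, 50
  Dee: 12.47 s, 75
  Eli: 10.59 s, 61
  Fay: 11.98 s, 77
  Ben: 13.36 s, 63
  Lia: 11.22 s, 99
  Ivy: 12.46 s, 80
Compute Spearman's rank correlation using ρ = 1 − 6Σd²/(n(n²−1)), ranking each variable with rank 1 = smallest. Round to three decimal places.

0.321

Ranks of variable 1: 1, 6, 2, 4, 7, 3, 5
Ranks of variable 2: 1, 4, 2, 5, 3, 7, 6
d = r₁ − r₂: 0, 2, 0, -1, 4, -4, -1
d²: 0, 4, 0, 1, 16, 16, 1; Σd² = 38
ρ = 1 − 6·38/(7·48) = 1 − 228/336 = 0.321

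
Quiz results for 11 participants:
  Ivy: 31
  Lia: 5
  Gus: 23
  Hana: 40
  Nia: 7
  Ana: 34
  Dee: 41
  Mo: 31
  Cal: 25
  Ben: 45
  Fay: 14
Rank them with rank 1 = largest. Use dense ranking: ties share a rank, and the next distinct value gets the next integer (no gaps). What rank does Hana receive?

3

Sorted (descending): 45, 41, 40, 34, 31, 31, 25, 23, 14, 7, 5
The 2 values of 31 share dense rank 5.
Remaining distinct values take the next consecutive integers.
Hana has value 40 → rank 3.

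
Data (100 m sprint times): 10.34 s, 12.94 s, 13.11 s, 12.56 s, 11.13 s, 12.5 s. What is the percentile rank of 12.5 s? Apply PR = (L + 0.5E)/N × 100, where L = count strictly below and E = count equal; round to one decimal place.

41.7

N = 6.
Strictly below 12.5: 2. Equal to 12.5: 1.
PR = (2 + 0.5·1)/6 × 100 = 41.7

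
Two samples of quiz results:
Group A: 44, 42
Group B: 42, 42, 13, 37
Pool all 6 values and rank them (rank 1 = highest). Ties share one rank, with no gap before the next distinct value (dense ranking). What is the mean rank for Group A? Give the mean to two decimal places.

Sorted (descending): 44, 42, 42, 42, 37, 13
The 3 values of 42 share dense rank 2.
Remaining distinct values take the next consecutive integers.
Group A values → pooled ranks: 44→1, 42→2
Mean rank = (1 + 2) / 2 = 1.50

1.50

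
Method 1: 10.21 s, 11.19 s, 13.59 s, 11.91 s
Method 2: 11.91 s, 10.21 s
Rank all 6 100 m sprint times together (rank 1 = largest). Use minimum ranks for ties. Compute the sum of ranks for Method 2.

7

Sorted (descending): 13.59, 11.91, 11.91, 11.19, 10.21, 10.21
The 2 values of 11.91 occupy positions 2–3 → each gets rank 2.
The 2 values of 10.21 occupy positions 5–6 → each gets rank 5.
Method 2 values → pooled ranks: 11.91→2, 10.21→5
Rank sum = 2 + 5 = 7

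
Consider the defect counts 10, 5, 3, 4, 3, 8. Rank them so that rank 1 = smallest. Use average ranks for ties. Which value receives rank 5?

8

Sorted (ascending): 3, 3, 4, 5, 8, 10
The 2 values of 3 occupy positions 1–2 → average rank (1+2)/2 = 1.5.
Rank 5 → value 8.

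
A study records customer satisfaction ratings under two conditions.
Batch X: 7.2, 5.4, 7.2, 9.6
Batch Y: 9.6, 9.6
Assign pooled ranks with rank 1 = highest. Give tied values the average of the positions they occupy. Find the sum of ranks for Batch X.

17

Sorted (descending): 9.6, 9.6, 9.6, 7.2, 7.2, 5.4
The 3 values of 9.6 occupy positions 1–3 → average rank 2.
The 2 values of 7.2 occupy positions 4–5 → average rank (4+5)/2 = 4.5.
Batch X values → pooled ranks: 7.2→4.5, 5.4→6, 7.2→4.5, 9.6→2
Rank sum = 4.5 + 6 + 4.5 + 2 = 17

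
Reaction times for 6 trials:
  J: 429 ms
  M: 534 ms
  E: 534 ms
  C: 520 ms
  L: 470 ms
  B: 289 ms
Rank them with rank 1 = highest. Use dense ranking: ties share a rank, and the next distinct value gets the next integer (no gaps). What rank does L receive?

Sorted (descending): 534, 534, 520, 470, 429, 289
The 2 values of 534 share dense rank 1.
Remaining distinct values take the next consecutive integers.
L has value 470 ms → rank 3.

3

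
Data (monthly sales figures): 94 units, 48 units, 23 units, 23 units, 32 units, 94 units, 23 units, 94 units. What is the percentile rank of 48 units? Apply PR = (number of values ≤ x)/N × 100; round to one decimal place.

62.5

N = 8.
Strictly below 48: 4. Equal to 48: 1.
PR = 5/8 × 100 = 62.5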